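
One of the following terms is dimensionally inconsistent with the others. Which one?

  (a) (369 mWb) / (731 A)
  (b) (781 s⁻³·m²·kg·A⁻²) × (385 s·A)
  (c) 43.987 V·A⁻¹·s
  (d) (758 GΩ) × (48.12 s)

Reduce each to base SI dimensions:
  (a) [kg·m²·s⁻²·A⁻¹] / [A] = kg·m²·s⁻²·A⁻²
  (b) [kg·m²·s⁻³·A⁻²] · [s·A] = kg·m²·s⁻²·A⁻¹
  (c) V·s·A⁻¹ = J·C⁻¹·s·A⁻¹ = kg·m²·s⁻²·A⁻²
  (d) [kg·m²·s⁻³·A⁻²] · [s] = kg·m²·s⁻²·A⁻²
All reduce to kg·m²·s⁻²·A⁻² except (b), which is kg·m²·s⁻²·A⁻¹.

(b)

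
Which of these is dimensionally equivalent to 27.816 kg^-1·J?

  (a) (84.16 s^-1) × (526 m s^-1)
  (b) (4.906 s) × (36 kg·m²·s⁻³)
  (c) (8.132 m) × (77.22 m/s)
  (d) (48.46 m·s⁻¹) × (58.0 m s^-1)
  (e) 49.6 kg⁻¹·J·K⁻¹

(d)

Reference: J·kg⁻¹ = N·m·kg⁻¹ = m²·s⁻².
Each option:
  (a) [s⁻¹] · [m·s⁻¹] = m·s⁻²
  (b) [s] · [kg·m²·s⁻³] = kg·m²·s⁻²
  (c) [m] · [m·s⁻¹] = m²·s⁻¹
  (d) [m·s⁻¹] · [m·s⁻¹] = m²·s⁻²  ← same
  (e) J·kg⁻¹·K⁻¹ = N·m·kg⁻¹·K⁻¹ = m²·s⁻²·K⁻¹
Only (d) matches m²·s⁻².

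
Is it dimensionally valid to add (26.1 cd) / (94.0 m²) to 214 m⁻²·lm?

Reduce each to base SI dimensions:
  (26.1 cd) / (94.0 m²):  [cd] / [m²] = m⁻²·cd
  214 m⁻²·lm:  lm·m⁻² = cd·m⁻² = m⁻²·cd
Both are m⁻²·cd, so they have the same dimensions and can be added.

Yes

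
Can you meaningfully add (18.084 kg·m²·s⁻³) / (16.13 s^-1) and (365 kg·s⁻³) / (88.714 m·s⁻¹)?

No

Expand each in SI base units:
  (18.084 kg·m²·s⁻³) / (16.13 s^-1):  [kg·m²·s⁻³] / [s⁻¹] = kg·m²·s⁻²
  (365 kg·s⁻³) / (88.714 m·s⁻¹):  [kg·s⁻³] / [m·s⁻¹] = kg·m⁻¹·s⁻²
kg·m²·s⁻² ≠ kg·m⁻¹·s⁻², so they cannot be added.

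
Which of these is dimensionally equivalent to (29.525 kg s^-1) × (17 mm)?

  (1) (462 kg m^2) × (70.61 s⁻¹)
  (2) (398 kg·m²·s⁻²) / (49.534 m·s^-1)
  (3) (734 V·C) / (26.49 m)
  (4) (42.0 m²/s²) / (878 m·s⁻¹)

(2)

Reference: [kg·s⁻¹] · [m] = kg·m·s⁻¹.
Each option:
  (1) [kg·m²] · [s⁻¹] = kg·m²·s⁻¹
  (2) [kg·m²·s⁻²] / [m·s⁻¹] = kg·m·s⁻¹  ← same
  (3) [kg·m²·s⁻²] / [m] = kg·m·s⁻²
  (4) [m²·s⁻²] / [m·s⁻¹] = m·s⁻¹
Only (2) matches kg·m·s⁻¹.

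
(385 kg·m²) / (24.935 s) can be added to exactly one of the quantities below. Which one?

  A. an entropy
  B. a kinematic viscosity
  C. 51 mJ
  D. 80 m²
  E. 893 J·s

E.

Reference: [kg·m²] / [s] = kg·m²·s⁻¹.
Each option:
  A. [entropy] = kg·m²·s⁻²·K⁻¹
  B. [kinematic viscosity] = m²·s⁻¹
  C. J = N·m = kg·m²·s⁻²
  D. m²
  E. J·s = N·m·s = kg·m²·s⁻¹  ← same
Only E. matches kg·m²·s⁻¹.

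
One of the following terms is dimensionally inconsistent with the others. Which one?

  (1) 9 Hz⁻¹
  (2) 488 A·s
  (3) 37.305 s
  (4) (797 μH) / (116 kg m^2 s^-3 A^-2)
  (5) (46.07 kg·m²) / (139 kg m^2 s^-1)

(2)

Reduce each to base SI dimensions:
  (1) Hz⁻¹ = (s⁻¹)⁻¹ = s
  (2) A·s = s·A
  (3) s
  (4) [kg·m²·s⁻²·A⁻²] / [kg·m²·s⁻³·A⁻²] = s
  (5) [kg·m²] / [kg·m²·s⁻¹] = s
All reduce to s except (2), which is s·A.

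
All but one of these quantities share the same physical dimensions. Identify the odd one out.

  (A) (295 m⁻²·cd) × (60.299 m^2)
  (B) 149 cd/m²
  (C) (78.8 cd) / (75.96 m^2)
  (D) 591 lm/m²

(A)

Dimensions:
  (A) [m⁻²·cd] · [m²] = cd
  (B) cd·m⁻² = m⁻²·cd
  (C) [cd] / [m²] = m⁻²·cd
  (D) lm·m⁻² = cd·m⁻² = m⁻²·cd
All reduce to m⁻²·cd except (A), which is cd.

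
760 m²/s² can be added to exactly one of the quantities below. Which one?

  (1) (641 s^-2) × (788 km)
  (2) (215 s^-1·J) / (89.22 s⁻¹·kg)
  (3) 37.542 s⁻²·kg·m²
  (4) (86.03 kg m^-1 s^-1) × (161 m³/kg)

(2)

Reference: m²·s⁻².
Each option:
  (1) [s⁻²] · [m] = m·s⁻²
  (2) [kg·m²·s⁻³] / [kg·s⁻¹] = m²·s⁻²  ← same
  (3) kg·m²·s⁻²
  (4) [kg·m⁻¹·s⁻¹] · [kg⁻¹·m³] = m²·s⁻¹
Only (2) matches m²·s⁻².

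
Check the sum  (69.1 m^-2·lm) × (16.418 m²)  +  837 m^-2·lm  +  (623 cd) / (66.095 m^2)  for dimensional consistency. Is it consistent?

No

Expand each in SI base units:
  (69.1 m^-2·lm) × (16.418 m²):  [m⁻²·cd] · [m²] = cd
  837 m^-2·lm:  lm·m⁻² = cd·m⁻² = m⁻²·cd
  (623 cd) / (66.095 m^2):  [cd] / [m²] = m⁻²·cd
The terms do not share a single dimension (cd vs m⁻²·cd).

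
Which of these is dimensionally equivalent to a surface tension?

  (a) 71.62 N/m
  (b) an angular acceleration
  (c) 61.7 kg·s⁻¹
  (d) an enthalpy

(a)

Reference: [surface tension] = kg·s⁻².
Each option:
  (a) N·m⁻¹ = kg·m·s⁻²·m⁻¹ = kg·s⁻²  ← same
  (b) [angular acceleration] = s⁻²
  (c) kg·s⁻¹
  (d) [enthalpy] = kg·m²·s⁻²
Only (a) matches kg·s⁻².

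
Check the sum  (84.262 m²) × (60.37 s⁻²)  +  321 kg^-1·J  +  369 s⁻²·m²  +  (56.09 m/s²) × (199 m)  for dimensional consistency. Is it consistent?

Work out the base dimensions of each:
  (84.262 m²) × (60.37 s⁻²):  [m²] · [s⁻²] = m²·s⁻²
  321 kg^-1·J:  J·kg⁻¹ = N·m·kg⁻¹ = m²·s⁻²
  369 s⁻²·m²:  m²·s⁻²
  (56.09 m/s²) × (199 m):  [m·s⁻²] · [m] = m²·s⁻²
Every term reduces to m²·s⁻².

Yes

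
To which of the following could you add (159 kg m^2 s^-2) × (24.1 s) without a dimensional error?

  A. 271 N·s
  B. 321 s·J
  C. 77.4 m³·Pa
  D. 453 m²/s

B.

Reference: [kg·m²·s⁻²] · [s] = kg·m²·s⁻¹.
Each option:
  A. N·s = kg·m·s⁻²·s = kg·m·s⁻¹
  B. J·s = N·m·s = kg·m²·s⁻¹  ← same
  C. Pa·m³ = N·m⁻²·m³ = kg·m²·s⁻²
  D. m²·s⁻¹
Only B. matches kg·m²·s⁻¹.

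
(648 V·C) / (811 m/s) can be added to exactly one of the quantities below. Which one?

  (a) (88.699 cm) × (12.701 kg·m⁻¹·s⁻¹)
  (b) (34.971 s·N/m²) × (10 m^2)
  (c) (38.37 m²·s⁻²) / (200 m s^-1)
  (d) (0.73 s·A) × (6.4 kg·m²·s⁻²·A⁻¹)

(b)

Reference: [kg·m²·s⁻²] / [m·s⁻¹] = kg·m·s⁻¹.
Each option:
  (a) [m] · [kg·m⁻¹·s⁻¹] = kg·s⁻¹
  (b) [kg·m⁻¹·s⁻¹] · [m²] = kg·m·s⁻¹  ← same
  (c) [m²·s⁻²] / [m·s⁻¹] = m·s⁻¹
  (d) [s·A] · [kg·m²·s⁻²·A⁻¹] = kg·m²·s⁻¹
Only (b) matches kg·m·s⁻¹.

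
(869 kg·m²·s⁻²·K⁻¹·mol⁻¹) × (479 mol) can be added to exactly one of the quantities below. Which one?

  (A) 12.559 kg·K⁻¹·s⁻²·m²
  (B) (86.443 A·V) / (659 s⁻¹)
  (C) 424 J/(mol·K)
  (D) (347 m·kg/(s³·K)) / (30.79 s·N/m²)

Reference: [kg·m²·s⁻²·K⁻¹·mol⁻¹] · [mol] = kg·m²·s⁻²·K⁻¹.
Each option:
  (A) kg·m²·s⁻²·K⁻¹  ← same
  (B) [kg·m²·s⁻³] / [s⁻¹] = kg·m²·s⁻²
  (C) J·mol⁻¹·K⁻¹ = N·m·mol⁻¹·K⁻¹ = kg·m²·s⁻²·K⁻¹·mol⁻¹
  (D) [kg·m·s⁻³·K⁻¹] / [kg·m⁻¹·s⁻¹] = m²·s⁻²·K⁻¹
Only (A) matches kg·m²·s⁻²·K⁻¹.

(A)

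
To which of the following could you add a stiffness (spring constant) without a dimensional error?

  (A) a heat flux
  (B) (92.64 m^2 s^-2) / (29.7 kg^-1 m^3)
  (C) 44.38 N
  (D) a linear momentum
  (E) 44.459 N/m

(E)

Reference: [stiffness (spring constant)] = kg·s⁻².
Each option:
  (A) [heat flux] = kg·s⁻³
  (B) [m²·s⁻²] / [kg⁻¹·m³] = kg·m⁻¹·s⁻²
  (C) N = kg·m·s⁻²
  (D) [linear momentum] = kg·m·s⁻¹
  (E) N·m⁻¹ = kg·m·s⁻²·m⁻¹ = kg·s⁻²  ← same
Only (E) matches kg·s⁻².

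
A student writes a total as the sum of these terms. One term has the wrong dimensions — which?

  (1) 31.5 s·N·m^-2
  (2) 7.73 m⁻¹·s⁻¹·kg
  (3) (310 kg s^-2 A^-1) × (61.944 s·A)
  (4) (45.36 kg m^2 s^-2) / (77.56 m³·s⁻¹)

In SI base units:
  (1) N·s·m⁻² = kg·m·s⁻²·s·m⁻² = kg·m⁻¹·s⁻¹
  (2) kg·m⁻¹·s⁻¹
  (3) [kg·s⁻²·A⁻¹] · [s·A] = kg·s⁻¹
  (4) [kg·m²·s⁻²] / [m³·s⁻¹] = kg·m⁻¹·s⁻¹
All reduce to kg·m⁻¹·s⁻¹ except (3), which is kg·s⁻¹.

(3)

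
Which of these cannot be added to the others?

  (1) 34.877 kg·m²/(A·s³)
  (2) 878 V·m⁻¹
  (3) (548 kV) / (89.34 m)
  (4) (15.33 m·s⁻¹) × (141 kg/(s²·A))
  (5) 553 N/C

Dimensions:
  (1) kg·m²·s⁻³·A⁻¹
  (2) V·m⁻¹ = J·C⁻¹·m⁻¹ = kg·m·s⁻³·A⁻¹
  (3) [kg·m²·s⁻³·A⁻¹] / [m] = kg·m·s⁻³·A⁻¹
  (4) [m·s⁻¹] · [kg·s⁻²·A⁻¹] = kg·m·s⁻³·A⁻¹
  (5) N·C⁻¹ = kg·m·s⁻²·(s·A)⁻¹ = kg·m·s⁻³·A⁻¹
All reduce to kg·m·s⁻³·A⁻¹ except (1), which is kg·m²·s⁻³·A⁻¹.

(1)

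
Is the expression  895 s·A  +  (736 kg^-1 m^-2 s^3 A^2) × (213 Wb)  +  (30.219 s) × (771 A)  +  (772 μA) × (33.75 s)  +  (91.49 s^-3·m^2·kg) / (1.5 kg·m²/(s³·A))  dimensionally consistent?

No

Expand each in SI base units:
  895 s·A:  A·s = s·A
  (736 kg^-1 m^-2 s^3 A^2) × (213 Wb):  [kg⁻¹·m⁻²·s³·A²] · [kg·m²·s⁻²·A⁻¹] = s·A
  (30.219 s) × (771 A):  [s] · [A] = s·A
  (772 μA) × (33.75 s):  [A] · [s] = s·A
  (91.49 s^-3·m^2·kg) / (1.5 kg·m²/(s³·A)):  [kg·m²·s⁻³] / [kg·m²·s⁻³·A⁻¹] = A
The terms do not share a single dimension (A vs s·A).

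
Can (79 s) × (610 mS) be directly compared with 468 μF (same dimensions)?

Yes

In SI base units:
  (79 s) × (610 mS):  [s] · [kg⁻¹·m⁻²·s³·A²] = kg⁻¹·m⁻²·s⁴·A²
  468 μF:  F = C·V⁻¹ = kg⁻¹·m⁻²·s⁴·A²
Both are kg⁻¹·m⁻²·s⁴·A², so they have the same dimensions and can be added.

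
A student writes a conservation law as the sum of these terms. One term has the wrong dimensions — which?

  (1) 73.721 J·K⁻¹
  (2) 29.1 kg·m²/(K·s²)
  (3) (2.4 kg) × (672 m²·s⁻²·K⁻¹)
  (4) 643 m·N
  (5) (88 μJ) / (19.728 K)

Expand each in SI base units:
  (1) J·K⁻¹ = N·m·K⁻¹ = kg·m²·s⁻²·K⁻¹
  (2) kg·m²·s⁻²·K⁻¹
  (3) [kg] · [m²·s⁻²·K⁻¹] = kg·m²·s⁻²·K⁻¹
  (4) N·m = kg·m·s⁻²·m = kg·m²·s⁻²
  (5) [kg·m²·s⁻²] / [K] = kg·m²·s⁻²·K⁻¹
All reduce to kg·m²·s⁻²·K⁻¹ except (4), which is kg·m²·s⁻².

(4)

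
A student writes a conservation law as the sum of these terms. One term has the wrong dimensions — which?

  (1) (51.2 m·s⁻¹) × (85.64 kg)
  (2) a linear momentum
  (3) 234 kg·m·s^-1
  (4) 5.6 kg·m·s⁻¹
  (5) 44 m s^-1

(5)

Dimensions:
  (1) [m·s⁻¹] · [kg] = kg·m·s⁻¹
  (2) [linear momentum] = kg·m·s⁻¹
  (3) kg·m·s⁻¹
  (4) kg·m·s⁻¹
  (5) m·s⁻¹
All reduce to kg·m·s⁻¹ except (5), which is m·s⁻¹.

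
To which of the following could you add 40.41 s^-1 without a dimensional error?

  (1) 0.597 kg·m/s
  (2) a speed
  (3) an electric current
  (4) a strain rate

(4)

Reference: s⁻¹.
Each option:
  (1) kg·m·s⁻¹
  (2) [speed] = m·s⁻¹
  (3) [electric current] = A
  (4) [strain rate] = s⁻¹  ← same
Only (4) matches s⁻¹.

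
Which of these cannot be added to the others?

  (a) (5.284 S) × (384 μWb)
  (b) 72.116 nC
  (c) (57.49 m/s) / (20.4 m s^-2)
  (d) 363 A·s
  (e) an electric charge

(c)

In SI base units:
  (a) [kg⁻¹·m⁻²·s³·A²] · [kg·m²·s⁻²·A⁻¹] = s·A
  (b) C = s·A
  (c) [m·s⁻¹] / [m·s⁻²] = s
  (d) A·s = s·A
  (e) [electric charge] = s·A
All reduce to s·A except (c), which is s.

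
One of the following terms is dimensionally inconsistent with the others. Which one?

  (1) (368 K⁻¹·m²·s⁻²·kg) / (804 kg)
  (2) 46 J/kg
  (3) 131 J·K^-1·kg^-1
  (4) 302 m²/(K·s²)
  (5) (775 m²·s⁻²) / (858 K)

Expand each in SI base units:
  (1) [kg·m²·s⁻²·K⁻¹] / [kg] = m²·s⁻²·K⁻¹
  (2) J·kg⁻¹ = N·m·kg⁻¹ = m²·s⁻²
  (3) J·kg⁻¹·K⁻¹ = N·m·kg⁻¹·K⁻¹ = m²·s⁻²·K⁻¹
  (4) m²·s⁻²·K⁻¹
  (5) [m²·s⁻²] / [K] = m²·s⁻²·K⁻¹
All reduce to m²·s⁻²·K⁻¹ except (2), which is m²·s⁻².

(2)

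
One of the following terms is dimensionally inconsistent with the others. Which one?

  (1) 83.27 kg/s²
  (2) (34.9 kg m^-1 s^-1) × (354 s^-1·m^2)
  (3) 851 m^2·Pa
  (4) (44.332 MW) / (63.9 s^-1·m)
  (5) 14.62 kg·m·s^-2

(1)

Work out the base dimensions of each:
  (1) kg·s⁻²
  (2) [kg·m⁻¹·s⁻¹] · [m²·s⁻¹] = kg·m·s⁻²
  (3) Pa·m² = N·m⁻²·m² = kg·m·s⁻²
  (4) [kg·m²·s⁻³] / [m·s⁻¹] = kg·m·s⁻²
  (5) kg·m·s⁻²
All reduce to kg·m·s⁻² except (1), which is kg·s⁻².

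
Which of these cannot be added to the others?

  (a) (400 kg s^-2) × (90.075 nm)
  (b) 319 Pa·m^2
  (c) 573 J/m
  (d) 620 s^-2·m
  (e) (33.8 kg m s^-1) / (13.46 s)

(d)

Expand each in SI base units:
  (a) [kg·s⁻²] · [m] = kg·m·s⁻²
  (b) Pa·m² = N·m⁻²·m² = kg·m·s⁻²
  (c) J·m⁻¹ = N·m·m⁻¹ = kg·m·s⁻²
  (d) m·s⁻²
  (e) [kg·m·s⁻¹] / [s] = kg·m·s⁻²
All reduce to kg·m·s⁻² except (d), which is m·s⁻².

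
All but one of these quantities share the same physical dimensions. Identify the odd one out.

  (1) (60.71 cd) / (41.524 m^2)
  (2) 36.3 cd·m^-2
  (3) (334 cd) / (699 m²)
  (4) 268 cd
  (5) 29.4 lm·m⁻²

(4)

Dimensions:
  (1) [cd] / [m²] = m⁻²·cd
  (2) cd·m⁻² = m⁻²·cd
  (3) [cd] / [m²] = m⁻²·cd
  (4) cd
  (5) lm·m⁻² = cd·m⁻² = m⁻²·cd
All reduce to m⁻²·cd except (4), which is cd.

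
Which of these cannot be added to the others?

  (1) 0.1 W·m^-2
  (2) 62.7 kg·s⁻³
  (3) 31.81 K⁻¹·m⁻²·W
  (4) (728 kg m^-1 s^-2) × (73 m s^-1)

(3)

Expand each in SI base units:
  (1) W·m⁻² = J·s⁻¹·m⁻² = kg·s⁻³
  (2) kg·s⁻³
  (3) W·m⁻²·K⁻¹ = J·s⁻¹·m⁻²·K⁻¹ = kg·s⁻³·K⁻¹
  (4) [kg·m⁻¹·s⁻²] · [m·s⁻¹] = kg·s⁻³
All reduce to kg·s⁻³ except (3), which is kg·s⁻³·K⁻¹.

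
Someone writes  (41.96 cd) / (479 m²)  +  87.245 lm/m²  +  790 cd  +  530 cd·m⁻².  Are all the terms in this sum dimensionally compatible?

No

Dimensions:
  (41.96 cd) / (479 m²):  [cd] / [m²] = m⁻²·cd
  87.245 lm/m²:  lm·m⁻² = cd·m⁻² = m⁻²·cd
  790 cd:  cd
  530 cd·m⁻²:  cd·m⁻² = m⁻²·cd
The terms do not share a single dimension (cd vs m⁻²·cd).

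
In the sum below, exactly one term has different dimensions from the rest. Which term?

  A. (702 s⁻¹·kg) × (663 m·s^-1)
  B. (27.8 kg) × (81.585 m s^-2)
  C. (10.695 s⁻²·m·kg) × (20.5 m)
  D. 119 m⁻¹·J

C.

Dimensions:
  A. [kg·s⁻¹] · [m·s⁻¹] = kg·m·s⁻²
  B. [kg] · [m·s⁻²] = kg·m·s⁻²
  C. [kg·m·s⁻²] · [m] = kg·m²·s⁻²
  D. J·m⁻¹ = N·m·m⁻¹ = kg·m·s⁻²
All reduce to kg·m·s⁻² except C., which is kg·m²·s⁻².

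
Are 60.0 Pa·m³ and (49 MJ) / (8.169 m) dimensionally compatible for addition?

Expand each in SI base units:
  60.0 Pa·m³:  Pa·m³ = N·m⁻²·m³ = kg·m²·s⁻²
  (49 MJ) / (8.169 m):  [kg·m²·s⁻²] / [m] = kg·m·s⁻²
kg·m²·s⁻² ≠ kg·m·s⁻², so they cannot be added.

No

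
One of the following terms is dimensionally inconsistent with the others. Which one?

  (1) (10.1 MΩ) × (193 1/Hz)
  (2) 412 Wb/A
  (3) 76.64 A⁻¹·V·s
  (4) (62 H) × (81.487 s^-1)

(4)

Dimensions:
  (1) [kg·m²·s⁻³·A⁻²] · [s] = kg·m²·s⁻²·A⁻²
  (2) Wb·A⁻¹ = V·s·A⁻¹ = kg·m²·s⁻²·A⁻²
  (3) V·s·A⁻¹ = J·C⁻¹·s·A⁻¹ = kg·m²·s⁻²·A⁻²
  (4) [kg·m²·s⁻²·A⁻²] · [s⁻¹] = kg·m²·s⁻³·A⁻²
All reduce to kg·m²·s⁻²·A⁻² except (4), which is kg·m²·s⁻³·A⁻².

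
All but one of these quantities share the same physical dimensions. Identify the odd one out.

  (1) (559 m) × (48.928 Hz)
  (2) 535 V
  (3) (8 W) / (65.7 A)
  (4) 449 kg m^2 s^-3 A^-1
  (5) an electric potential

(1)

Work out the base dimensions of each:
  (1) [m] · [s⁻¹] = m·s⁻¹
  (2) V = J·C⁻¹ = kg·m²·s⁻³·A⁻¹
  (3) [kg·m²·s⁻³] / [A] = kg·m²·s⁻³·A⁻¹
  (4) kg·m²·s⁻³·A⁻¹
  (5) [electric potential] = kg·m²·s⁻³·A⁻¹
All reduce to kg·m²·s⁻³·A⁻¹ except (1), which is m·s⁻¹.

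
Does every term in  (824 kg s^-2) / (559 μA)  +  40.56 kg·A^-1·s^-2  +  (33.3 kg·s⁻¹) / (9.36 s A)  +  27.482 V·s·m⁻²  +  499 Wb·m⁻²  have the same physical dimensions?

Dimensions:
  (824 kg s^-2) / (559 μA):  [kg·s⁻²] / [A] = kg·s⁻²·A⁻¹
  40.56 kg·A^-1·s^-2:  kg·s⁻²·A⁻¹
  (33.3 kg·s⁻¹) / (9.36 s A):  [kg·s⁻¹] / [s·A] = kg·s⁻²·A⁻¹
  27.482 V·s·m⁻²:  V·s·m⁻² = J·C⁻¹·s·m⁻² = kg·s⁻²·A⁻¹
  499 Wb·m⁻²:  Wb·m⁻² = V·s·m⁻² = kg·s⁻²·A⁻¹
Every term reduces to kg·s⁻²·A⁻¹.

Yes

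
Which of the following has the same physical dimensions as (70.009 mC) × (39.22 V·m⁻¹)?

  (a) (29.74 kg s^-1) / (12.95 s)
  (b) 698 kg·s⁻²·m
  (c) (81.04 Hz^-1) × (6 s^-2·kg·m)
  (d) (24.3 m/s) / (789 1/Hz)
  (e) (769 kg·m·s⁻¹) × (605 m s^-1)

(b)

Reference: [s·A] · [kg·m·s⁻³·A⁻¹] = kg·m·s⁻².
Each option:
  (a) [kg·s⁻¹] / [s] = kg·s⁻²
  (b) kg·m·s⁻²  ← same
  (c) [s] · [kg·m·s⁻²] = kg·m·s⁻¹
  (d) [m·s⁻¹] / [s] = m·s⁻²
  (e) [kg·m·s⁻¹] · [m·s⁻¹] = kg·m²·s⁻²
Only (b) matches kg·m·s⁻².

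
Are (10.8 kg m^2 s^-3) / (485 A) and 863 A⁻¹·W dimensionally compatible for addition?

Expand each in SI base units:
  (10.8 kg m^2 s^-3) / (485 A):  [kg·m²·s⁻³] / [A] = kg·m²·s⁻³·A⁻¹
  863 A⁻¹·W:  W·A⁻¹ = J·s⁻¹·A⁻¹ = kg·m²·s⁻³·A⁻¹
Both are kg·m²·s⁻³·A⁻¹, so they have the same dimensions and can be added.

Yes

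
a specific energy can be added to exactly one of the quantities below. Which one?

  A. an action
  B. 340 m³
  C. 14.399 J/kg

Reference: [specific energy] = m²·s⁻².
Each option:
  A. [action] = kg·m²·s⁻¹
  B. m³
  C. J·kg⁻¹ = N·m·kg⁻¹ = m²·s⁻²  ← same
Only C. matches m²·s⁻².

C.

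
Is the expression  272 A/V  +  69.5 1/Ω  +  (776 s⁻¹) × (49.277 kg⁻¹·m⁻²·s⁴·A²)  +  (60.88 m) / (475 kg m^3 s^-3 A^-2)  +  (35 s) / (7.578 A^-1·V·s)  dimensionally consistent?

Yes

In SI base units:
  272 A/V:  A·V⁻¹ = A·(J·C⁻¹)⁻¹ = kg⁻¹·m⁻²·s³·A²
  69.5 1/Ω:  Ω⁻¹ = (V·A⁻¹)⁻¹ = kg⁻¹·m⁻²·s³·A²
  (776 s⁻¹) × (49.277 kg⁻¹·m⁻²·s⁴·A²):  [s⁻¹] · [kg⁻¹·m⁻²·s⁴·A²] = kg⁻¹·m⁻²·s³·A²
  (60.88 m) / (475 kg m^3 s^-3 A^-2):  [m] / [kg·m³·s⁻³·A⁻²] = kg⁻¹·m⁻²·s³·A²
  (35 s) / (7.578 A^-1·V·s):  [s] / [kg·m²·s⁻²·A⁻²] = kg⁻¹·m⁻²·s³·A²
Every term reduces to kg⁻¹·m⁻²·s³·A².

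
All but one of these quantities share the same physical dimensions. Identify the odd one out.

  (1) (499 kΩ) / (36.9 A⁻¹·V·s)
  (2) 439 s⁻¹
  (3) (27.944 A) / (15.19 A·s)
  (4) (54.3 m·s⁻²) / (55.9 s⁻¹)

Reduce each to base SI dimensions:
  (1) [kg·m²·s⁻³·A⁻²] / [kg·m²·s⁻²·A⁻²] = s⁻¹
  (2) s⁻¹
  (3) [A] / [s·A] = s⁻¹
  (4) [m·s⁻²] / [s⁻¹] = m·s⁻¹
All reduce to s⁻¹ except (4), which is m·s⁻¹.

(4)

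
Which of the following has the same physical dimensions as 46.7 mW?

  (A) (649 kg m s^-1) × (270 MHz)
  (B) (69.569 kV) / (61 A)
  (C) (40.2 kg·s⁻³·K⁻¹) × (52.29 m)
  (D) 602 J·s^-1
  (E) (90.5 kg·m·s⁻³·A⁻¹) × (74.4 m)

Reference: W = J·s⁻¹ = kg·m²·s⁻³.
Each option:
  (A) [kg·m·s⁻¹] · [s⁻¹] = kg·m·s⁻²
  (B) [kg·m²·s⁻³·A⁻¹] / [A] = kg·m²·s⁻³·A⁻²
  (C) [kg·s⁻³·K⁻¹] · [m] = kg·m·s⁻³·K⁻¹
  (D) J·s⁻¹ = N·m·s⁻¹ = kg·m²·s⁻³  ← same
  (E) [kg·m·s⁻³·A⁻¹] · [m] = kg·m²·s⁻³·A⁻¹
Only (D) matches kg·m²·s⁻³.

(D)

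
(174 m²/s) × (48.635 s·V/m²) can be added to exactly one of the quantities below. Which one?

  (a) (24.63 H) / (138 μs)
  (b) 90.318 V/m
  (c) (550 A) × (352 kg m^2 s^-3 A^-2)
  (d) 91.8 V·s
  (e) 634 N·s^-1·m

(c)

Reference: [m²·s⁻¹] · [kg·s⁻²·A⁻¹] = kg·m²·s⁻³·A⁻¹.
Each option:
  (a) [kg·m²·s⁻²·A⁻²] / [s] = kg·m²·s⁻³·A⁻²
  (b) V·m⁻¹ = J·C⁻¹·m⁻¹ = kg·m·s⁻³·A⁻¹
  (c) [A] · [kg·m²·s⁻³·A⁻²] = kg·m²·s⁻³·A⁻¹  ← same
  (d) V·s = J·C⁻¹·s = kg·m²·s⁻²·A⁻¹
  (e) N·m·s⁻¹ = kg·m·s⁻²·m·s⁻¹ = kg·m²·s⁻³
Only (c) matches kg·m²·s⁻³·A⁻¹.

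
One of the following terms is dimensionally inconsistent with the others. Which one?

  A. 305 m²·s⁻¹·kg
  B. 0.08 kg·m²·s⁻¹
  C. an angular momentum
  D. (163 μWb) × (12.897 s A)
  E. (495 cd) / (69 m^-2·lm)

E.

In SI base units:
  A. kg·m²·s⁻¹
  B. kg·m²·s⁻¹
  C. [angular momentum] = kg·m²·s⁻¹
  D. [kg·m²·s⁻²·A⁻¹] · [s·A] = kg·m²·s⁻¹
  E. [cd] / [m⁻²·cd] = m²
All reduce to kg·m²·s⁻¹ except E., which is m².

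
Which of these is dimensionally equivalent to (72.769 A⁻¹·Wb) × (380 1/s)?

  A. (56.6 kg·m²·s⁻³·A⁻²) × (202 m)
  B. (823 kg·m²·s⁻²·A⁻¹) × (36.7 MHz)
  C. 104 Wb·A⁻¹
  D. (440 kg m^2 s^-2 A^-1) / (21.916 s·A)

Reference: [kg·m²·s⁻²·A⁻²] · [s⁻¹] = kg·m²·s⁻³·A⁻².
Each option:
  A. [kg·m²·s⁻³·A⁻²] · [m] = kg·m³·s⁻³·A⁻²
  B. [kg·m²·s⁻²·A⁻¹] · [s⁻¹] = kg·m²·s⁻³·A⁻¹
  C. Wb·A⁻¹ = V·s·A⁻¹ = kg·m²·s⁻²·A⁻²
  D. [kg·m²·s⁻²·A⁻¹] / [s·A] = kg·m²·s⁻³·A⁻²  ← same
Only D. matches kg·m²·s⁻³·A⁻².

D.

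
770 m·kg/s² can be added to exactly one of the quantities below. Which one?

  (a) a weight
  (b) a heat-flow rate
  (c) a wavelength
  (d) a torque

(a)

Reference: kg·m·s⁻².
Each option:
  (a) [weight] = kg·m·s⁻²  ← same
  (b) [heat-flow rate] = kg·m²·s⁻³
  (c) [wavelength] = m
  (d) [torque] = kg·m²·s⁻²
Only (a) matches kg·m·s⁻².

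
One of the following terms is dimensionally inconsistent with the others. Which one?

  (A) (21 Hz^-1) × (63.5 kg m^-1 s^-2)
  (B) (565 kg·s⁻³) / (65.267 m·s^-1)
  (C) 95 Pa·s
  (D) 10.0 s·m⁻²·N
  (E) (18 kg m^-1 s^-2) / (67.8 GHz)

Work out the base dimensions of each:
  (A) [s] · [kg·m⁻¹·s⁻²] = kg·m⁻¹·s⁻¹
  (B) [kg·s⁻³] / [m·s⁻¹] = kg·m⁻¹·s⁻²
  (C) Pa·s = N·m⁻²·s = kg·m⁻¹·s⁻¹
  (D) N·s·m⁻² = kg·m·s⁻²·s·m⁻² = kg·m⁻¹·s⁻¹
  (E) [kg·m⁻¹·s⁻²] / [s⁻¹] = kg·m⁻¹·s⁻¹
All reduce to kg·m⁻¹·s⁻¹ except (B), which is kg·m⁻¹·s⁻².

(B)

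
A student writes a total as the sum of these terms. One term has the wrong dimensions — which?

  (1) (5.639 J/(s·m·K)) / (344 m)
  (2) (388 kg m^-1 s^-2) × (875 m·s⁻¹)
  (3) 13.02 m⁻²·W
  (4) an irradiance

Reduce each to base SI dimensions:
  (1) [kg·m·s⁻³·K⁻¹] / [m] = kg·s⁻³·K⁻¹
  (2) [kg·m⁻¹·s⁻²] · [m·s⁻¹] = kg·s⁻³
  (3) W·m⁻² = J·s⁻¹·m⁻² = kg·s⁻³
  (4) [irradiance] = kg·s⁻³
All reduce to kg·s⁻³ except (1), which is kg·s⁻³·K⁻¹.

(1)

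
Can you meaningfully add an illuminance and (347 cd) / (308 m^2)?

Expand each in SI base units:
  an illuminance:  [illuminance] = m⁻²·cd
  (347 cd) / (308 m^2):  [cd] / [m²] = m⁻²·cd
Both are m⁻²·cd, so they have the same dimensions and can be added.

Yes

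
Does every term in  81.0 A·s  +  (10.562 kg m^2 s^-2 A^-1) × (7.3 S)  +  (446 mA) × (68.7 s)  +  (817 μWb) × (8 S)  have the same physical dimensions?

Yes

Reduce each to base SI dimensions:
  81.0 A·s:  A·s = s·A
  (10.562 kg m^2 s^-2 A^-1) × (7.3 S):  [kg·m²·s⁻²·A⁻¹] · [kg⁻¹·m⁻²·s³·A²] = s·A
  (446 mA) × (68.7 s):  [A] · [s] = s·A
  (817 μWb) × (8 S):  [kg·m²·s⁻²·A⁻¹] · [kg⁻¹·m⁻²·s³·A²] = s·A
Every term reduces to s·A.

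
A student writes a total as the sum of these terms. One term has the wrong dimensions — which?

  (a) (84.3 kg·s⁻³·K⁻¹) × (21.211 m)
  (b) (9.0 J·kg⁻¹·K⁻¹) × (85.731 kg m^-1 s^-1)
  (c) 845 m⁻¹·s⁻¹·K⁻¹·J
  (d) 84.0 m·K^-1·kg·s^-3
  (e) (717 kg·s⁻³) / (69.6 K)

(e)

Dimensions:
  (a) [kg·s⁻³·K⁻¹] · [m] = kg·m·s⁻³·K⁻¹
  (b) [m²·s⁻²·K⁻¹] · [kg·m⁻¹·s⁻¹] = kg·m·s⁻³·K⁻¹
  (c) J·s⁻¹·m⁻¹·K⁻¹ = N·m·s⁻¹·m⁻¹·K⁻¹ = kg·m·s⁻³·K⁻¹
  (d) kg·m·s⁻³·K⁻¹
  (e) [kg·s⁻³] / [K] = kg·s⁻³·K⁻¹
All reduce to kg·m·s⁻³·K⁻¹ except (e), which is kg·s⁻³·K⁻¹.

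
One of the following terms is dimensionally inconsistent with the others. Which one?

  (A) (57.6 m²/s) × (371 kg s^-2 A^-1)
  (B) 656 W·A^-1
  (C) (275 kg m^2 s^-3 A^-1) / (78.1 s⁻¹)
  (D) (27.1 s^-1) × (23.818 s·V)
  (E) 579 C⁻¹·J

(C)

Reduce each to base SI dimensions:
  (A) [m²·s⁻¹] · [kg·s⁻²·A⁻¹] = kg·m²·s⁻³·A⁻¹
  (B) W·A⁻¹ = J·s⁻¹·A⁻¹ = kg·m²·s⁻³·A⁻¹
  (C) [kg·m²·s⁻³·A⁻¹] / [s⁻¹] = kg·m²·s⁻²·A⁻¹
  (D) [s⁻¹] · [kg·m²·s⁻²·A⁻¹] = kg·m²·s⁻³·A⁻¹
  (E) J·C⁻¹ = N·m·(s·A)⁻¹ = kg·m²·s⁻³·A⁻¹
All reduce to kg·m²·s⁻³·A⁻¹ except (C), which is kg·m²·s⁻²·A⁻¹.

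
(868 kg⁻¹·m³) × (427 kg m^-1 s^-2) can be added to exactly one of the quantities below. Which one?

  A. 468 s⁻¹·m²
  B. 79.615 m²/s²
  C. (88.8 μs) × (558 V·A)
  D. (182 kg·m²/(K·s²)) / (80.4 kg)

Reference: [kg⁻¹·m³] · [kg·m⁻¹·s⁻²] = m²·s⁻².
Each option:
  A. m²·s⁻¹
  B. m²·s⁻²  ← same
  C. [s] · [kg·m²·s⁻³] = kg·m²·s⁻²
  D. [kg·m²·s⁻²·K⁻¹] / [kg] = m²·s⁻²·K⁻¹
Only B. matches m²·s⁻².

B.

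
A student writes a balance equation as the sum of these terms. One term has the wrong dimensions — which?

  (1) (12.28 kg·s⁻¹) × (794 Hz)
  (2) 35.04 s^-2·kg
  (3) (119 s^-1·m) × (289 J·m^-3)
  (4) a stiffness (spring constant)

(3)

Dimensions:
  (1) [kg·s⁻¹] · [s⁻¹] = kg·s⁻²
  (2) kg·s⁻²
  (3) [m·s⁻¹] · [kg·m⁻¹·s⁻²] = kg·s⁻³
  (4) [stiffness (spring constant)] = kg·s⁻²
All reduce to kg·s⁻² except (3), which is kg·s⁻³.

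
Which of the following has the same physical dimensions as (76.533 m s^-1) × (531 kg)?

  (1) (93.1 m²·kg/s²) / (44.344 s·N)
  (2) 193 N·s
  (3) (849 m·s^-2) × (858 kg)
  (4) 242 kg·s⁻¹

(2)

Reference: [m·s⁻¹] · [kg] = kg·m·s⁻¹.
Each option:
  (1) [kg·m²·s⁻²] / [kg·m·s⁻¹] = m·s⁻¹
  (2) N·s = kg·m·s⁻²·s = kg·m·s⁻¹  ← same
  (3) [m·s⁻²] · [kg] = kg·m·s⁻²
  (4) kg·s⁻¹
Only (2) matches kg·m·s⁻¹.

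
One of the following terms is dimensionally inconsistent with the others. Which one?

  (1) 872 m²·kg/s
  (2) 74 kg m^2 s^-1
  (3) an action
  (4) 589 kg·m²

In SI base units:
  (1) kg·m²·s⁻¹
  (2) kg·m²·s⁻¹
  (3) [action] = kg·m²·s⁻¹
  (4) kg·m²
All reduce to kg·m²·s⁻¹ except (4), which is kg·m².

(4)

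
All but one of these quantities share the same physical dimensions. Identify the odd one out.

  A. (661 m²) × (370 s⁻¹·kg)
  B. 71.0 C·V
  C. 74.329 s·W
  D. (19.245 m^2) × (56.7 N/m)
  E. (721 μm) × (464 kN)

Dimensions:
  A. [m²] · [kg·s⁻¹] = kg·m²·s⁻¹
  B. C·V = s·A·J·C⁻¹ = kg·m²·s⁻²
  C. W·s = J·s⁻¹·s = kg·m²·s⁻²
  D. [m²] · [kg·s⁻²] = kg·m²·s⁻²
  E. [m] · [kg·m·s⁻²] = kg·m²·s⁻²
All reduce to kg·m²·s⁻² except A., which is kg·m²·s⁻¹.

A.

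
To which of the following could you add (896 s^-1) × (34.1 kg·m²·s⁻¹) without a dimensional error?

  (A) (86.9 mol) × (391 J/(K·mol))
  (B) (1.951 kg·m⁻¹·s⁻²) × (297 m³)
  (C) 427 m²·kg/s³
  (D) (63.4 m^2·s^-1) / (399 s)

(B)

Reference: [s⁻¹] · [kg·m²·s⁻¹] = kg·m²·s⁻².
Each option:
  (A) [mol] · [kg·m²·s⁻²·K⁻¹·mol⁻¹] = kg·m²·s⁻²·K⁻¹
  (B) [kg·m⁻¹·s⁻²] · [m³] = kg·m²·s⁻²  ← same
  (C) kg·m²·s⁻³
  (D) [m²·s⁻¹] / [s] = m²·s⁻²
Only (B) matches kg·m²·s⁻².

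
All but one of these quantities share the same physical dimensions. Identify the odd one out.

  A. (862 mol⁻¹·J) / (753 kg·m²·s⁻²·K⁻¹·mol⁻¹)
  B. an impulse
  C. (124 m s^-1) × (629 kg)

A.

Work out the base dimensions of each:
  A. [kg·m²·s⁻²·mol⁻¹] / [kg·m²·s⁻²·K⁻¹·mol⁻¹] = K
  B. [impulse] = kg·m·s⁻¹
  C. [m·s⁻¹] · [kg] = kg·m·s⁻¹
All reduce to kg·m·s⁻¹ except A., which is K.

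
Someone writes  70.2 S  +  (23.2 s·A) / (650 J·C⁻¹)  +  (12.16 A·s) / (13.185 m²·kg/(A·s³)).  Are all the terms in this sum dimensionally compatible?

Reduce each to base SI dimensions:
  70.2 S:  S = Ω⁻¹ = kg⁻¹·m⁻²·s³·A²
  (23.2 s·A) / (650 J·C⁻¹):  [s·A] / [kg·m²·s⁻³·A⁻¹] = kg⁻¹·m⁻²·s⁴·A²
  (12.16 A·s) / (13.185 m²·kg/(A·s³)):  [s·A] / [kg·m²·s⁻³·A⁻¹] = kg⁻¹·m⁻²·s⁴·A²
The terms do not share a single dimension (kg⁻¹·m⁻²·s³·A² vs kg⁻¹·m⁻²·s⁴·A²).

No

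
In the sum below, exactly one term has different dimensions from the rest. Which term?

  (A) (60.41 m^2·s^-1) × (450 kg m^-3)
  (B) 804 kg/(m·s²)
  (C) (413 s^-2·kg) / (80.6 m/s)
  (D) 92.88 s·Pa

(B)

Work out the base dimensions of each:
  (A) [m²·s⁻¹] · [kg·m⁻³] = kg·m⁻¹·s⁻¹
  (B) kg·m⁻¹·s⁻²
  (C) [kg·s⁻²] / [m·s⁻¹] = kg·m⁻¹·s⁻¹
  (D) Pa·s = N·m⁻²·s = kg·m⁻¹·s⁻¹
All reduce to kg·m⁻¹·s⁻¹ except (B), which is kg·m⁻¹·s⁻².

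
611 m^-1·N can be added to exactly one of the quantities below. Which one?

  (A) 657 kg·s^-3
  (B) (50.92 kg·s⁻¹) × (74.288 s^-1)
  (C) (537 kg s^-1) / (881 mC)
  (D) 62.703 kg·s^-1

(B)

Reference: N·m⁻¹ = kg·m·s⁻²·m⁻¹ = kg·s⁻².
Each option:
  (A) kg·s⁻³
  (B) [kg·s⁻¹] · [s⁻¹] = kg·s⁻²  ← same
  (C) [kg·s⁻¹] / [s·A] = kg·s⁻²·A⁻¹
  (D) kg·s⁻¹
Only (B) matches kg·s⁻².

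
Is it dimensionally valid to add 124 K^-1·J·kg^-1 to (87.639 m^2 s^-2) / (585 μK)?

Expand each in SI base units:
  124 K^-1·J·kg^-1:  J·kg⁻¹·K⁻¹ = N·m·kg⁻¹·K⁻¹ = m²·s⁻²·K⁻¹
  (87.639 m^2 s^-2) / (585 μK):  [m²·s⁻²] / [K] = m²·s⁻²·K⁻¹
Both are m²·s⁻²·K⁻¹, so they have the same dimensions and can be added.

Yes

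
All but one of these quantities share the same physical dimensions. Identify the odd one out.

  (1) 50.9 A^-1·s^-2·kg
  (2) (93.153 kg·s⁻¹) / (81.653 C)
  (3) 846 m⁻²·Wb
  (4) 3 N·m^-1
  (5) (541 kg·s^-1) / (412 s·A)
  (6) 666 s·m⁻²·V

Dimensions:
  (1) kg·s⁻²·A⁻¹
  (2) [kg·s⁻¹] / [s·A] = kg·s⁻²·A⁻¹
  (3) Wb·m⁻² = V·s·m⁻² = kg·s⁻²·A⁻¹
  (4) N·m⁻¹ = kg·m·s⁻²·m⁻¹ = kg·s⁻²
  (5) [kg·s⁻¹] / [s·A] = kg·s⁻²·A⁻¹
  (6) V·s·m⁻² = J·C⁻¹·s·m⁻² = kg·s⁻²·A⁻¹
All reduce to kg·s⁻²·A⁻¹ except (4), which is kg·s⁻².

(4)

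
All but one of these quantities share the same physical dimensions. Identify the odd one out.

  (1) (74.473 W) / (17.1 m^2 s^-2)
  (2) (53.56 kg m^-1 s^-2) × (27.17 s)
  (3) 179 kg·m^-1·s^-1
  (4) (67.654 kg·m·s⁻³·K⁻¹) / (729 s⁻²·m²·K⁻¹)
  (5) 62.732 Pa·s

(1)

Expand each in SI base units:
  (1) [kg·m²·s⁻³] / [m²·s⁻²] = kg·s⁻¹
  (2) [kg·m⁻¹·s⁻²] · [s] = kg·m⁻¹·s⁻¹
  (3) kg·m⁻¹·s⁻¹
  (4) [kg·m·s⁻³·K⁻¹] / [m²·s⁻²·K⁻¹] = kg·m⁻¹·s⁻¹
  (5) Pa·s = N·m⁻²·s = kg·m⁻¹·s⁻¹
All reduce to kg·m⁻¹·s⁻¹ except (1), which is kg·s⁻¹.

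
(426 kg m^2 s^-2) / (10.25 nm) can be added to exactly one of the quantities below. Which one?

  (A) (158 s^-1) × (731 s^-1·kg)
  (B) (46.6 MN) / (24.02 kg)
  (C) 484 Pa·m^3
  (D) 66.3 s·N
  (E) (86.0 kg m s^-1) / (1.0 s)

Reference: [kg·m²·s⁻²] / [m] = kg·m·s⁻².
Each option:
  (A) [s⁻¹] · [kg·s⁻¹] = kg·s⁻²
  (B) [kg·m·s⁻²] / [kg] = m·s⁻²
  (C) Pa·m³ = N·m⁻²·m³ = kg·m²·s⁻²
  (D) N·s = kg·m·s⁻²·s = kg·m·s⁻¹
  (E) [kg·m·s⁻¹] / [s] = kg·m·s⁻²  ← same
Only (E) matches kg·m·s⁻².

(E)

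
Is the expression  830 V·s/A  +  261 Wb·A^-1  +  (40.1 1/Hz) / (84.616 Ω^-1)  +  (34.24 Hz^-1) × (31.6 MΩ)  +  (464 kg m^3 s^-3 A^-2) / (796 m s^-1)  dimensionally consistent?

Yes

Expand each in SI base units:
  830 V·s/A:  V·s·A⁻¹ = J·C⁻¹·s·A⁻¹ = kg·m²·s⁻²·A⁻²
  261 Wb·A^-1:  Wb·A⁻¹ = V·s·A⁻¹ = kg·m²·s⁻²·A⁻²
  (40.1 1/Hz) / (84.616 Ω^-1):  [s] / [kg⁻¹·m⁻²·s³·A²] = kg·m²·s⁻²·A⁻²
  (34.24 Hz^-1) × (31.6 MΩ):  [s] · [kg·m²·s⁻³·A⁻²] = kg·m²·s⁻²·A⁻²
  (464 kg m^3 s^-3 A^-2) / (796 m s^-1):  [kg·m³·s⁻³·A⁻²] / [m·s⁻¹] = kg·m²·s⁻²·A⁻²
Every term reduces to kg·m²·s⁻²·A⁻².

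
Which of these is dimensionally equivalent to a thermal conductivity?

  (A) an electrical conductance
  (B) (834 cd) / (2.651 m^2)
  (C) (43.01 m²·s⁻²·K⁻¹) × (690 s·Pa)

(C)

Reference: [thermal conductivity] = kg·m·s⁻³·K⁻¹.
Each option:
  (A) [electrical conductance] = kg⁻¹·m⁻²·s³·A²
  (B) [cd] / [m²] = m⁻²·cd
  (C) [m²·s⁻²·K⁻¹] · [kg·m⁻¹·s⁻¹] = kg·m·s⁻³·K⁻¹  ← same
Only (C) matches kg·m·s⁻³·K⁻¹.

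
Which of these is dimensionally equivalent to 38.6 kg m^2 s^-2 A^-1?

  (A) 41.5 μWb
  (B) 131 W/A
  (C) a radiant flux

Reference: kg·m²·s⁻²·A⁻¹.
Each option:
  (A) Wb = V·s = kg·m²·s⁻²·A⁻¹  ← same
  (B) W·A⁻¹ = J·s⁻¹·A⁻¹ = kg·m²·s⁻³·A⁻¹
  (C) [radiant flux] = kg·m²·s⁻³
Only (A) matches kg·m²·s⁻²·A⁻¹.

(A)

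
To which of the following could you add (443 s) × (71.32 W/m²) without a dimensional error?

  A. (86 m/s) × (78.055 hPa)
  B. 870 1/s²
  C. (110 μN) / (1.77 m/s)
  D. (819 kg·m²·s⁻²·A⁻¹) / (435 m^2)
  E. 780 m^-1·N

E.

Reference: [s] · [kg·s⁻³] = kg·s⁻².
Each option:
  A. [m·s⁻¹] · [kg·m⁻¹·s⁻²] = kg·s⁻³
  B. s⁻²
  C. [kg·m·s⁻²] / [m·s⁻¹] = kg·s⁻¹
  D. [kg·m²·s⁻²·A⁻¹] / [m²] = kg·s⁻²·A⁻¹
  E. N·m⁻¹ = kg·m·s⁻²·m⁻¹ = kg·s⁻²  ← same
Only E. matches kg·s⁻².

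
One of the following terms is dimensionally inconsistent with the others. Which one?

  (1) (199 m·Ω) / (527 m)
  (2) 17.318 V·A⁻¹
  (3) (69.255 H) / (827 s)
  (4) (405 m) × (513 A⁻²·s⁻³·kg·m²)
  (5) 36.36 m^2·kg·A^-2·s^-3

Reduce each to base SI dimensions:
  (1) [kg·m³·s⁻³·A⁻²] / [m] = kg·m²·s⁻³·A⁻²
  (2) V·A⁻¹ = J·C⁻¹·A⁻¹ = kg·m²·s⁻³·A⁻²
  (3) [kg·m²·s⁻²·A⁻²] / [s] = kg·m²·s⁻³·A⁻²
  (4) [m] · [kg·m²·s⁻³·A⁻²] = kg·m³·s⁻³·A⁻²
  (5) kg·m²·s⁻³·A⁻²
All reduce to kg·m²·s⁻³·A⁻² except (4), which is kg·m³·s⁻³·A⁻².

(4)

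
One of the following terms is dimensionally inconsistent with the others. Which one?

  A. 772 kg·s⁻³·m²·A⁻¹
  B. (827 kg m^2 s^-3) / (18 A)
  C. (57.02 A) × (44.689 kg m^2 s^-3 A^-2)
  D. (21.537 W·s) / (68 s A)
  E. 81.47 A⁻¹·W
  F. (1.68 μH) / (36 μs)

In SI base units:
  A. kg·m²·s⁻³·A⁻¹
  B. [kg·m²·s⁻³] / [A] = kg·m²·s⁻³·A⁻¹
  C. [A] · [kg·m²·s⁻³·A⁻²] = kg·m²·s⁻³·A⁻¹
  D. [kg·m²·s⁻²] / [s·A] = kg·m²·s⁻³·A⁻¹
  E. W·A⁻¹ = J·s⁻¹·A⁻¹ = kg·m²·s⁻³·A⁻¹
  F. [kg·m²·s⁻²·A⁻²] / [s] = kg·m²·s⁻³·A⁻²
All reduce to kg·m²·s⁻³·A⁻¹ except F., which is kg·m²·s⁻³·A⁻².

F.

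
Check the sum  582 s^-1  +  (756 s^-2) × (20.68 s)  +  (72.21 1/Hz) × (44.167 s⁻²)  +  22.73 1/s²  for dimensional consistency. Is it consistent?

In SI base units:
  582 s^-1:  s⁻¹
  (756 s^-2) × (20.68 s):  [s⁻²] · [s] = s⁻¹
  (72.21 1/Hz) × (44.167 s⁻²):  [s] · [s⁻²] = s⁻¹
  22.73 1/s²:  s⁻²
The terms do not share a single dimension (s⁻² vs s⁻¹).

No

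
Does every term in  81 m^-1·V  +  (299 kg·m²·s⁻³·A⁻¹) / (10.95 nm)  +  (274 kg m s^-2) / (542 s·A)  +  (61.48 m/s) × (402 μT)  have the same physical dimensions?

Expand each in SI base units:
  81 m^-1·V:  V·m⁻¹ = J·C⁻¹·m⁻¹ = kg·m·s⁻³·A⁻¹
  (299 kg·m²·s⁻³·A⁻¹) / (10.95 nm):  [kg·m²·s⁻³·A⁻¹] / [m] = kg·m·s⁻³·A⁻¹
  (274 kg m s^-2) / (542 s·A):  [kg·m·s⁻²] / [s·A] = kg·m·s⁻³·A⁻¹
  (61.48 m/s) × (402 μT):  [m·s⁻¹] · [kg·s⁻²·A⁻¹] = kg·m·s⁻³·A⁻¹
Every term reduces to kg·m·s⁻³·A⁻¹.

Yes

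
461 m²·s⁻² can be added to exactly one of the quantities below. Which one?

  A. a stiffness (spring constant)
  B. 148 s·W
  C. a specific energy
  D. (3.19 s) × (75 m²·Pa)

Reference: m²·s⁻².
Each option:
  A. [stiffness (spring constant)] = kg·s⁻²
  B. W·s = J·s⁻¹·s = kg·m²·s⁻²
  C. [specific energy] = m²·s⁻²  ← same
  D. [s] · [kg·m·s⁻²] = kg·m·s⁻¹
Only C. matches m²·s⁻².

C.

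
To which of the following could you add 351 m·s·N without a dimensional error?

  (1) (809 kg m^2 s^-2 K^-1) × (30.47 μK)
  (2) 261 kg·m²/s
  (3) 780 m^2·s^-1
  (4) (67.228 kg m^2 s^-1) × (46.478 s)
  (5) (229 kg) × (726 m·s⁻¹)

Reference: N·m·s = kg·m·s⁻²·m·s = kg·m²·s⁻¹.
Each option:
  (1) [kg·m²·s⁻²·K⁻¹] · [K] = kg·m²·s⁻²
  (2) kg·m²·s⁻¹  ← same
  (3) m²·s⁻¹
  (4) [kg·m²·s⁻¹] · [s] = kg·m²
  (5) [kg] · [m·s⁻¹] = kg·m·s⁻¹
Only (2) matches kg·m²·s⁻¹.

(2)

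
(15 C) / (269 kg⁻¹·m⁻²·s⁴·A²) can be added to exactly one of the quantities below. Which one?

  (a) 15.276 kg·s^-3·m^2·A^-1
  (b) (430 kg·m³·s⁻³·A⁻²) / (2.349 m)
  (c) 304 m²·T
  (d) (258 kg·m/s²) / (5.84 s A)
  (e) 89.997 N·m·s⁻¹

Reference: [s·A] / [kg⁻¹·m⁻²·s⁴·A²] = kg·m²·s⁻³·A⁻¹.
Each option:
  (a) kg·m²·s⁻³·A⁻¹  ← same
  (b) [kg·m³·s⁻³·A⁻²] / [m] = kg·m²·s⁻³·A⁻²
  (c) T·m² = Wb·m⁻²·m² = kg·m²·s⁻²·A⁻¹
  (d) [kg·m·s⁻²] / [s·A] = kg·m·s⁻³·A⁻¹
  (e) N·m·s⁻¹ = kg·m·s⁻²·m·s⁻¹ = kg·m²·s⁻³
Only (a) matches kg·m²·s⁻³·A⁻¹.

(a)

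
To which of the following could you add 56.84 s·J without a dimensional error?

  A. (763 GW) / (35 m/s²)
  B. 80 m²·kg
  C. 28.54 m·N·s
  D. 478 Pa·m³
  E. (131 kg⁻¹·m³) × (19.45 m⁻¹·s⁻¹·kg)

C.

Reference: J·s = N·m·s = kg·m²·s⁻¹.
Each option:
  A. [kg·m²·s⁻³] / [m·s⁻²] = kg·m·s⁻¹
  B. kg·m²
  C. N·m·s = kg·m·s⁻²·m·s = kg·m²·s⁻¹  ← same
  D. Pa·m³ = N·m⁻²·m³ = kg·m²·s⁻²
  E. [kg⁻¹·m³] · [kg·m⁻¹·s⁻¹] = m²·s⁻¹
Only C. matches kg·m²·s⁻¹.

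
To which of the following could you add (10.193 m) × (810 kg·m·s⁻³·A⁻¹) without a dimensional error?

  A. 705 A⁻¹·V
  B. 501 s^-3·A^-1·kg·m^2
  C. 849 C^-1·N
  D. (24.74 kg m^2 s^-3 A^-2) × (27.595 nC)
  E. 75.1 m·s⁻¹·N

Reference: [m] · [kg·m·s⁻³·A⁻¹] = kg·m²·s⁻³·A⁻¹.
Each option:
  A. V·A⁻¹ = J·C⁻¹·A⁻¹ = kg·m²·s⁻³·A⁻²
  B. kg·m²·s⁻³·A⁻¹  ← same
  C. N·C⁻¹ = kg·m·s⁻²·(s·A)⁻¹ = kg·m·s⁻³·A⁻¹
  D. [kg·m²·s⁻³·A⁻²] · [s·A] = kg·m²·s⁻²·A⁻¹
  E. N·m·s⁻¹ = kg·m·s⁻²·m·s⁻¹ = kg·m²·s⁻³
Only B. matches kg·m²·s⁻³·A⁻¹.

B.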